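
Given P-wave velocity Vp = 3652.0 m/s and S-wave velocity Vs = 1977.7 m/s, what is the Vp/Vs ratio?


Vp/Vs = 3652.0 / 1977.7
= 1.8466

1.8466


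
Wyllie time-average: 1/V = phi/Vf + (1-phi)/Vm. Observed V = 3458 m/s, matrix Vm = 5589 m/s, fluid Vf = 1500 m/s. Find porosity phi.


1/V - 1/Vm = 1/3458 - 1/5589 = 0.00011026
1/Vf - 1/Vm = 1/1500 - 1/5589 = 0.00048774
phi = 0.00011026 / 0.00048774 = 0.2261

0.2261


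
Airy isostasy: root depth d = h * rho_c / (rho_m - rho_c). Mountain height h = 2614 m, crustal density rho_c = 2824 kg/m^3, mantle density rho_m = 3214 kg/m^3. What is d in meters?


rho_m - rho_c = 3214 - 2824 = 390
d = 2614 * 2824 / 390
= 7381936 / 390
= 18928.04 m

18928.04


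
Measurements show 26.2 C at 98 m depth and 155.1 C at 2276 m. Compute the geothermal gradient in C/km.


dT = 155.1 - 26.2 = 128.9 C
dz = 2276 - 98 = 2178 m
gradient = dT/dz * 1000 = 128.9/2178 * 1000 = 59.1827 C/km

59.1827


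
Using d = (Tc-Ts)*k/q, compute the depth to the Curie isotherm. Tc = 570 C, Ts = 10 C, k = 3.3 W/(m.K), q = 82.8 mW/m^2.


T_Curie - T_surf = 570 - 10 = 560 C
Convert q to W/m^2: 82.8 mW/m^2 = 0.0828 W/m^2
d = 560 * 3.3 / 0.0828 = 22318.84 m

22318.84


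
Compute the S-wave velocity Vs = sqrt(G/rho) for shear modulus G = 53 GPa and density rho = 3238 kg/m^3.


Convert G to Pa: G = 53e9 Pa
Compute G/rho = 53e9 / 3238 = 16368128.4744
Vs = sqrt(16368128.4744) = 4045.75 m/s

4045.75


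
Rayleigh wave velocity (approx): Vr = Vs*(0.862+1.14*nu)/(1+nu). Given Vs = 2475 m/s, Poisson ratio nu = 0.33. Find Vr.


Numerator factor = 0.862 + 1.14*0.33 = 1.2382
Denominator = 1 + 0.33 = 1.33
Vr = 2475 * 1.2382 / 1.33 = 2304.17 m/s

2304.17


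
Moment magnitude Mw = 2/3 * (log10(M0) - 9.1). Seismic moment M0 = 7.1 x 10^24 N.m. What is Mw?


log10(M0) = log10(7.1 x 10^24) = 24.8513
Mw = 2/3 * (24.8513 - 9.1)
= 2/3 * 15.7513
= 10.5

10.5


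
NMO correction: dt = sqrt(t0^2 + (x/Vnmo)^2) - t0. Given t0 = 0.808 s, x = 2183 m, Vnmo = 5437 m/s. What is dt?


x/Vnmo = 2183/5437 = 0.401508
(x/Vnmo)^2 = 0.161209
t0^2 = 0.652864
sqrt(0.652864 + 0.161209) = 0.90226
dt = 0.90226 - 0.808 = 0.09426

0.09426


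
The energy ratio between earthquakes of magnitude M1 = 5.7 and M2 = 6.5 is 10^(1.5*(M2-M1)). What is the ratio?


M2 - M1 = 6.5 - 5.7 = 0.8
1.5 * 0.8 = 1.2
ratio = 10^1.2 = 15.85

15.85


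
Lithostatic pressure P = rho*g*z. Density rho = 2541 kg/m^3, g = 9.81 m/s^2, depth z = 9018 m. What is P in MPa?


P = rho * g * z / 1e6
= 2541 * 9.81 * 9018 / 1e6
= 224793579.78 / 1e6
= 224.7936 MPa

224.7936


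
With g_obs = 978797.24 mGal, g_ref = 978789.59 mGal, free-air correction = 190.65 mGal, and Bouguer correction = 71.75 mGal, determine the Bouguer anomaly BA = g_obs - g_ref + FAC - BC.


BA = g_obs - g_ref + FAC - BC
= 978797.24 - 978789.59 + 190.65 - 71.75
= 126.55 mGal

126.55


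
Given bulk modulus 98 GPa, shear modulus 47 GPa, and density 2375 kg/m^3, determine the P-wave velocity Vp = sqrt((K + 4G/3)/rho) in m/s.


First compute the effective modulus:
K + 4G/3 = 98e9 + 4*47e9/3 = 160666666666.67 Pa
Then divide by density:
160666666666.67 / 2375 = 67649122.807 Pa/(kg/m^3)
Take the square root:
Vp = sqrt(67649122.807) = 8224.91 m/s

8224.91


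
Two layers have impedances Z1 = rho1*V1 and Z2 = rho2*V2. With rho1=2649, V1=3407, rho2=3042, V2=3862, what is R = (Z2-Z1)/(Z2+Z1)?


Z1 = 2649 * 3407 = 9025143
Z2 = 3042 * 3862 = 11748204
R = (11748204 - 9025143) / (11748204 + 9025143) = 2723061 / 20773347 = 0.1311

0.1311


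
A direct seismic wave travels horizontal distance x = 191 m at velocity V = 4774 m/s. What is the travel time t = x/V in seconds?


t = x / V
= 191 / 4774
= 0.04 s

0.04


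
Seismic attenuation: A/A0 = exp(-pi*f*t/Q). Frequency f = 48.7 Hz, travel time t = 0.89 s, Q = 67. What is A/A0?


pi*f*t/Q = pi*48.7*0.89/67 = 2.032329
A/A0 = exp(-2.032329) = 0.13103

0.13103


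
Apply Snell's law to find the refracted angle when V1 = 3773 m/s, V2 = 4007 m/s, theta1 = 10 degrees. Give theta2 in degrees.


sin(theta1) = sin(10 deg) = 0.173648
sin(theta2) = V2/V1 * sin(theta1) = 4007/3773 * 0.173648 = 0.184418
theta2 = arcsin(0.184418) = 10.6272 degrees

10.6272


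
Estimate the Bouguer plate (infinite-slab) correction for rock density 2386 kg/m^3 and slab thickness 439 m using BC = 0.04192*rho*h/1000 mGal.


BC = 0.04192 * rho * h / 1000
= 0.04192 * 2386 * 439 / 1000
= 43.9093 mGal

43.9093


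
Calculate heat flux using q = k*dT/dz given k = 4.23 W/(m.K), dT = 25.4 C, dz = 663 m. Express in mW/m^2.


q = k * dT / dz * 1000
= 4.23 * 25.4 / 663 * 1000
= 0.162054 * 1000
= 162.0543 mW/m^2

162.0543


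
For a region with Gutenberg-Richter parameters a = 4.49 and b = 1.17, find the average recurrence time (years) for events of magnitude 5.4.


log10(N) = 4.49 - 1.17*5.4 = -1.828
N = 10^-1.828 = 0.014859
T = 1/N = 1/0.014859 = 67.2977 years

67.2977


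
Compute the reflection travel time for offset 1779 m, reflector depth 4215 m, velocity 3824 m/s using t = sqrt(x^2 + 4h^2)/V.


x^2 + 4h^2 = 1779^2 + 4*4215^2 = 3164841 + 71064900 = 74229741
sqrt(74229741) = 8615.6683
t = 8615.6683 / 3824 = 2.2531 s

2.2531


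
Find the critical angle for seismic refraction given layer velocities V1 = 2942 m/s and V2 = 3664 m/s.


V1/V2 = 2942/3664 = 0.802948
theta_c = arcsin(0.802948) = 53.4125 degrees

53.4125


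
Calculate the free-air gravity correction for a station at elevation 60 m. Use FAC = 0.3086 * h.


FAC = 0.3086 * h
= 0.3086 * 60
= 18.516 mGal

18.516


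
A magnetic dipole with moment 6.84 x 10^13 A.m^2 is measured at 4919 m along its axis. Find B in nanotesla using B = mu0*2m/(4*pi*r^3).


m = 6.84 x 10^13 = 68400000000000 A.m^2
2m = 136800000000000 A.m^2
r^3 = 4919^3 = 119022883559
B = (4pi*10^-7) * 136800000000000 / (4*pi * 119022883559) * 1e9
= 171907950.004433 / 1495685666392.11 * 1e9
= 114935.8812 nT

114935.8812


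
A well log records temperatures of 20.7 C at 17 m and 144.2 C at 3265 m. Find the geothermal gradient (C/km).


dT = 144.2 - 20.7 = 123.5 C
dz = 3265 - 17 = 3248 m
gradient = dT/dz * 1000 = 123.5/3248 * 1000 = 38.0234 C/km

38.0234


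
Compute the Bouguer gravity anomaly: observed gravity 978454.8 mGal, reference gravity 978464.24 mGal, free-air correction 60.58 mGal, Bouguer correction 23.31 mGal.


BA = g_obs - g_ref + FAC - BC
= 978454.8 - 978464.24 + 60.58 - 23.31
= 27.83 mGal

27.83


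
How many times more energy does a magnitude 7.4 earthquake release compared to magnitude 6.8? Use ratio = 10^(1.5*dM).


M2 - M1 = 7.4 - 6.8 = 0.6
1.5 * 0.6 = 0.9
ratio = 10^0.9 = 7.94

7.94


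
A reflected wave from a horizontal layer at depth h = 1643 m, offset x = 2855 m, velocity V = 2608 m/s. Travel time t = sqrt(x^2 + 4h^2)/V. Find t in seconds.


x^2 + 4h^2 = 2855^2 + 4*1643^2 = 8151025 + 10797796 = 18948821
sqrt(18948821) = 4353.0244
t = 4353.0244 / 2608 = 1.6691 s

1.6691


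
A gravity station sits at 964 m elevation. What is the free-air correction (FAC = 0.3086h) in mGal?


FAC = 0.3086 * h
= 0.3086 * 964
= 297.4904 mGal

297.4904


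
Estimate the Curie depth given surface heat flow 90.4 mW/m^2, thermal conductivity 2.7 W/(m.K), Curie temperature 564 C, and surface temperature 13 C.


T_Curie - T_surf = 564 - 13 = 551 C
Convert q to W/m^2: 90.4 mW/m^2 = 0.0904 W/m^2
d = 551 * 2.7 / 0.0904 = 16456.86 m

16456.86


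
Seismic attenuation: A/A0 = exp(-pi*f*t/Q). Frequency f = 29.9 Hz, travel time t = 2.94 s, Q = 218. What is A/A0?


pi*f*t/Q = pi*29.9*2.94/218 = 1.266811
A/A0 = exp(-1.266811) = 0.281729

0.281729


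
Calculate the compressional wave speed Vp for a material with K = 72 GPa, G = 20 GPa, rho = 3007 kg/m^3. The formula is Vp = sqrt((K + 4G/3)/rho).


First compute the effective modulus:
K + 4G/3 = 72e9 + 4*20e9/3 = 98666666666.67 Pa
Then divide by density:
98666666666.67 / 3007 = 32812326.793 Pa/(kg/m^3)
Take the square root:
Vp = sqrt(32812326.793) = 5728.2 m/s

5728.2


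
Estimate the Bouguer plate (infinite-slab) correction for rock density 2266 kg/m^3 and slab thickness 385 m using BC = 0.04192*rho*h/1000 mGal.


BC = 0.04192 * rho * h / 1000
= 0.04192 * 2266 * 385 / 1000
= 36.5714 mGal

36.5714


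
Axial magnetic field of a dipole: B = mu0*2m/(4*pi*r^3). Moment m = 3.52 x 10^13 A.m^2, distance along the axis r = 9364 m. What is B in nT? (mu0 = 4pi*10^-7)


m = 3.52 x 10^13 = 35200000000000 A.m^2
2m = 70400000000000 A.m^2
r^3 = 9364^3 = 821077620544
B = (4pi*10^-7) * 70400000000000 / (4*pi * 821077620544) * 1e9
= 88467249.125089 / 10317965682912.07 * 1e9
= 8574.098 nT

8574.098


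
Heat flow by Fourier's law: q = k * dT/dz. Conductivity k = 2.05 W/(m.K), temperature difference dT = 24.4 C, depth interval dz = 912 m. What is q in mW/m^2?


q = k * dT / dz * 1000
= 2.05 * 24.4 / 912 * 1000
= 0.054846 * 1000
= 54.8465 mW/m^2

54.8465


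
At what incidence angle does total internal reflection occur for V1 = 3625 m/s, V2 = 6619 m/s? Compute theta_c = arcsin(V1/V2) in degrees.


V1/V2 = 3625/6619 = 0.547666
theta_c = arcsin(0.547666) = 33.207 degrees

33.207


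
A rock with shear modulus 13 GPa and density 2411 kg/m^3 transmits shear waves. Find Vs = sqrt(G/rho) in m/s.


Convert G to Pa: G = 13e9 Pa
Compute G/rho = 13e9 / 2411 = 5391953.5462
Vs = sqrt(5391953.5462) = 2322.06 m/s

2322.06


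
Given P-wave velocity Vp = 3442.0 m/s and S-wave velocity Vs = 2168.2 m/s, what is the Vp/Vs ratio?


Vp/Vs = 3442.0 / 2168.2
= 1.5875

1.5875


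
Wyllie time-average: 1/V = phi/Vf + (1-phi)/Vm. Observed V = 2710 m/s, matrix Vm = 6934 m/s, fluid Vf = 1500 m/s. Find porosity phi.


1/V - 1/Vm = 1/2710 - 1/6934 = 0.00022479
1/Vf - 1/Vm = 1/1500 - 1/6934 = 0.00052245
phi = 0.00022479 / 0.00052245 = 0.4303

0.4303


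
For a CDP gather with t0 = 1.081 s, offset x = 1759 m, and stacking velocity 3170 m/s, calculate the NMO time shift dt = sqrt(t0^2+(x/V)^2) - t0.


x/Vnmo = 1759/3170 = 0.55489
(x/Vnmo)^2 = 0.307902
t0^2 = 1.168561
sqrt(1.168561 + 0.307902) = 1.215098
dt = 1.215098 - 1.081 = 0.134098

0.134098


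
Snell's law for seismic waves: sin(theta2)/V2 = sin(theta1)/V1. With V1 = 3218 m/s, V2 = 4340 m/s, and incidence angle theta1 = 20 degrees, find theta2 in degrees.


sin(theta1) = sin(20 deg) = 0.34202
sin(theta2) = V2/V1 * sin(theta1) = 4340/3218 * 0.34202 = 0.46127
theta2 = arcsin(0.46127) = 27.4691 degrees

27.4691


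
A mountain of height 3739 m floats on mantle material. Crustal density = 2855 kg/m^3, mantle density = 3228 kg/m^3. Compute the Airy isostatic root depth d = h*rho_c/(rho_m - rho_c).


rho_m - rho_c = 3228 - 2855 = 373
d = 3739 * 2855 / 373
= 10674845 / 373
= 28618.89 m

28618.89


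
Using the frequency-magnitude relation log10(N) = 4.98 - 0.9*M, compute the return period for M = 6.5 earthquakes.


log10(N) = 4.98 - 0.9*6.5 = -0.87
N = 10^-0.87 = 0.134896
T = 1/N = 1/0.134896 = 7.4131 years

7.4131


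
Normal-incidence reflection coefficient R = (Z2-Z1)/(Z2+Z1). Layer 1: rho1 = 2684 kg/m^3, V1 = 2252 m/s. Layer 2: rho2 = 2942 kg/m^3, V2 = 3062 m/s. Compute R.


Z1 = 2684 * 2252 = 6044368
Z2 = 2942 * 3062 = 9008404
R = (9008404 - 6044368) / (9008404 + 6044368) = 2964036 / 15052772 = 0.1969

0.1969


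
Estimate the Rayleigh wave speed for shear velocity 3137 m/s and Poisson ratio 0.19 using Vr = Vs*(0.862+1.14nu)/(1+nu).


Numerator factor = 0.862 + 1.14*0.19 = 1.0786
Denominator = 1 + 0.19 = 1.19
Vr = 3137 * 1.0786 / 1.19 = 2843.33 m/s

2843.33


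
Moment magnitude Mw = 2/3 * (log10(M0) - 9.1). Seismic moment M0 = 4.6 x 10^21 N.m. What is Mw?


log10(M0) = log10(4.6 x 10^21) = 21.6628
Mw = 2/3 * (21.6628 - 9.1)
= 2/3 * 12.5628
= 8.38

8.38


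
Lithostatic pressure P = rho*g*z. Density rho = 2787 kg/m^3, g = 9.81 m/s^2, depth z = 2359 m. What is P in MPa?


P = rho * g * z / 1e6
= 2787 * 9.81 * 2359 / 1e6
= 64496168.73 / 1e6
= 64.4962 MPa

64.4962


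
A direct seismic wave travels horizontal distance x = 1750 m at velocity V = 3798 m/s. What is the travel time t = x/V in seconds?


t = x / V
= 1750 / 3798
= 0.4608 s

0.4608


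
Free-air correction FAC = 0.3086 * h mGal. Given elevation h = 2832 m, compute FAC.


FAC = 0.3086 * h
= 0.3086 * 2832
= 873.9552 mGal

873.9552


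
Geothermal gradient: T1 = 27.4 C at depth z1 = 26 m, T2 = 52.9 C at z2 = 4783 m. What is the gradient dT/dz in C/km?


dT = 52.9 - 27.4 = 25.5 C
dz = 4783 - 26 = 4757 m
gradient = dT/dz * 1000 = 25.5/4757 * 1000 = 5.3605 C/km

5.3605


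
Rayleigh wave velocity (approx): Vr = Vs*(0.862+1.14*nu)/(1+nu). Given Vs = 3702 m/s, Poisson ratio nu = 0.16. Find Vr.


Numerator factor = 0.862 + 1.14*0.16 = 1.0444
Denominator = 1 + 0.16 = 1.16
Vr = 3702 * 1.0444 / 1.16 = 3333.08 m/s

3333.08


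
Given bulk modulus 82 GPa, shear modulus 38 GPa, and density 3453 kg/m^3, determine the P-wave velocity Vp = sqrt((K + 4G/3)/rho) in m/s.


First compute the effective modulus:
K + 4G/3 = 82e9 + 4*38e9/3 = 132666666666.67 Pa
Then divide by density:
132666666666.67 / 3453 = 38420696.9785 Pa/(kg/m^3)
Take the square root:
Vp = sqrt(38420696.9785) = 6198.44 m/s

6198.44


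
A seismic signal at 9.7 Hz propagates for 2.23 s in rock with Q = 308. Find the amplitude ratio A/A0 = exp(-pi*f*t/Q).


pi*f*t/Q = pi*9.7*2.23/308 = 0.220636
A/A0 = exp(-0.220636) = 0.802009

0.802009


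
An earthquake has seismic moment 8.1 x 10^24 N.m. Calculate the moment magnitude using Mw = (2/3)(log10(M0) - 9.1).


log10(M0) = log10(8.1 x 10^24) = 24.9085
Mw = 2/3 * (24.9085 - 9.1)
= 2/3 * 15.8085
= 10.54

10.54


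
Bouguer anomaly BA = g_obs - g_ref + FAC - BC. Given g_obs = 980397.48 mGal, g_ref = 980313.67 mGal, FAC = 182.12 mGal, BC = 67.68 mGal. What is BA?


BA = g_obs - g_ref + FAC - BC
= 980397.48 - 980313.67 + 182.12 - 67.68
= 198.25 mGal

198.25


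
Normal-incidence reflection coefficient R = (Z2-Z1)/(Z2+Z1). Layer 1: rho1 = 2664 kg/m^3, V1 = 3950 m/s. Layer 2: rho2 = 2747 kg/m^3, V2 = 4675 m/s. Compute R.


Z1 = 2664 * 3950 = 10522800
Z2 = 2747 * 4675 = 12842225
R = (12842225 - 10522800) / (12842225 + 10522800) = 2319425 / 23365025 = 0.0993

0.0993


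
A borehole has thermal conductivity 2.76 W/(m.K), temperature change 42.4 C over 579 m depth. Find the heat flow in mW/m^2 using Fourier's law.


q = k * dT / dz * 1000
= 2.76 * 42.4 / 579 * 1000
= 0.202114 * 1000
= 202.114 mW/m^2

202.114


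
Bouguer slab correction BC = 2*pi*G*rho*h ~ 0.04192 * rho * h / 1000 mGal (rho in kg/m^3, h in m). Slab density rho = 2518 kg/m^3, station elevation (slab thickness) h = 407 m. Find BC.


BC = 0.04192 * rho * h / 1000
= 0.04192 * 2518 * 407 / 1000
= 42.9607 mGal

42.9607


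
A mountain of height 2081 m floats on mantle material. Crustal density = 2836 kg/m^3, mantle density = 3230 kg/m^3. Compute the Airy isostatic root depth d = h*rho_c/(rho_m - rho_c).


rho_m - rho_c = 3230 - 2836 = 394
d = 2081 * 2836 / 394
= 5901716 / 394
= 14978.97 m

14978.97


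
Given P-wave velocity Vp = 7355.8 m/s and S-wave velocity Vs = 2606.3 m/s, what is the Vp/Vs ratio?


Vp/Vs = 7355.8 / 2606.3
= 2.8223

2.8223


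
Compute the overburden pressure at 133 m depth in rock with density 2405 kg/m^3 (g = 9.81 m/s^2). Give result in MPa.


P = rho * g * z / 1e6
= 2405 * 9.81 * 133 / 1e6
= 3137875.65 / 1e6
= 3.1379 MPa

3.1379


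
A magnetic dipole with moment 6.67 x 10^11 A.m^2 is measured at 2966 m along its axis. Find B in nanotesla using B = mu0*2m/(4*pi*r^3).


m = 6.67 x 10^11 = 667000000000 A.m^2
2m = 1334000000000 A.m^2
r^3 = 2966^3 = 26092364696
B = (4pi*10^-7) * 1334000000000 / (4*pi * 26092364696) * 1e9
= 1676353.839956 / 327886324974.96 * 1e9
= 5112.6068 nT

5112.6068


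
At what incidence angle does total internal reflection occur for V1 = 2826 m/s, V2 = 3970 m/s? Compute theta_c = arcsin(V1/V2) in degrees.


V1/V2 = 2826/3970 = 0.711839
theta_c = arcsin(0.711839) = 45.3847 degrees

45.3847


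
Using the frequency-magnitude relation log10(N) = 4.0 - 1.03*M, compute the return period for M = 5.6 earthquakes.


log10(N) = 4.0 - 1.03*5.6 = -1.768
N = 10^-1.768 = 0.017061
T = 1/N = 1/0.017061 = 58.6138 years

58.6138


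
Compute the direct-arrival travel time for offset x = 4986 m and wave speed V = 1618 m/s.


t = x / V
= 4986 / 1618
= 3.0816 s

3.0816


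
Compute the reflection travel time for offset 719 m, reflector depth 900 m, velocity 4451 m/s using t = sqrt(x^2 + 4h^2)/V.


x^2 + 4h^2 = 719^2 + 4*900^2 = 516961 + 3240000 = 3756961
sqrt(3756961) = 1938.2882
t = 1938.2882 / 4451 = 0.4355 s

0.4355


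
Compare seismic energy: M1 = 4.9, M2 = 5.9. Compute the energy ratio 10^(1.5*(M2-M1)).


M2 - M1 = 5.9 - 4.9 = 1.0
1.5 * 1.0 = 1.5
ratio = 10^1.5 = 31.62

31.62


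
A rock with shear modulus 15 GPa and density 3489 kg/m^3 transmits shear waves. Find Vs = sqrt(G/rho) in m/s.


Convert G to Pa: G = 15e9 Pa
Compute G/rho = 15e9 / 3489 = 4299226.1393
Vs = sqrt(4299226.1393) = 2073.46 m/s

2073.46


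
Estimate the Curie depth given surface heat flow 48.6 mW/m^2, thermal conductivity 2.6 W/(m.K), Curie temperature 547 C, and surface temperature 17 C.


T_Curie - T_surf = 547 - 17 = 530 C
Convert q to W/m^2: 48.6 mW/m^2 = 0.0486 W/m^2
d = 530 * 2.6 / 0.0486 = 28353.91 m

28353.91


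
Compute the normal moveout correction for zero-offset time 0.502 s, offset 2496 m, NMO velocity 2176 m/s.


x/Vnmo = 2496/2176 = 1.147059
(x/Vnmo)^2 = 1.315744
t0^2 = 0.252004
sqrt(0.252004 + 1.315744) = 1.252097
dt = 1.252097 - 0.502 = 0.750097

0.750097


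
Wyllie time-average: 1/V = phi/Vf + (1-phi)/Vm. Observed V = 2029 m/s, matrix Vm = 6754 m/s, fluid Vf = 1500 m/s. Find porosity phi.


1/V - 1/Vm = 1/2029 - 1/6754 = 0.00034479
1/Vf - 1/Vm = 1/1500 - 1/6754 = 0.00051861
phi = 0.00034479 / 0.00051861 = 0.6648

0.6648


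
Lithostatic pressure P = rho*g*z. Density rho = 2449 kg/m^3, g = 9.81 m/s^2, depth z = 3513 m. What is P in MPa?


P = rho * g * z / 1e6
= 2449 * 9.81 * 3513 / 1e6
= 84398735.97 / 1e6
= 84.3987 MPa

84.3987


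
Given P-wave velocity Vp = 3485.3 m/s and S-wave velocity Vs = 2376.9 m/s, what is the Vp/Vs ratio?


Vp/Vs = 3485.3 / 2376.9
= 1.4663

1.4663


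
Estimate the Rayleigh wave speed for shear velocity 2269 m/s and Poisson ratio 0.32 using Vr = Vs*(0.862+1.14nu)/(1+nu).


Numerator factor = 0.862 + 1.14*0.32 = 1.2268
Denominator = 1 + 0.32 = 1.32
Vr = 2269 * 1.2268 / 1.32 = 2108.79 m/s

2108.79


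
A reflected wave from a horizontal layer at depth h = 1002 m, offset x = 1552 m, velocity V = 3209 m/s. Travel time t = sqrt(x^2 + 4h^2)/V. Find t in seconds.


x^2 + 4h^2 = 1552^2 + 4*1002^2 = 2408704 + 4016016 = 6424720
sqrt(6424720) = 2534.7031
t = 2534.7031 / 3209 = 0.7899 s

0.7899


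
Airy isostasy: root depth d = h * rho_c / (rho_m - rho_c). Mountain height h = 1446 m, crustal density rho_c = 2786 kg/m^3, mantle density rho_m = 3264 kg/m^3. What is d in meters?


rho_m - rho_c = 3264 - 2786 = 478
d = 1446 * 2786 / 478
= 4028556 / 478
= 8427.94 m

8427.94


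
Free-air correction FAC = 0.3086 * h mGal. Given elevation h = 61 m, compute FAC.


FAC = 0.3086 * h
= 0.3086 * 61
= 18.8246 mGal

18.8246


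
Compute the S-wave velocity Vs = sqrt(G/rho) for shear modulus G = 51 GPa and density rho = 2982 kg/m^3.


Convert G to Pa: G = 51e9 Pa
Compute G/rho = 51e9 / 2982 = 17102615.6942
Vs = sqrt(17102615.6942) = 4135.53 m/s

4135.53


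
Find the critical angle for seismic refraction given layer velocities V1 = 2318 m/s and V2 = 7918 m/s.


V1/V2 = 2318/7918 = 0.292751
theta_c = arcsin(0.292751) = 17.0227 degrees

17.0227


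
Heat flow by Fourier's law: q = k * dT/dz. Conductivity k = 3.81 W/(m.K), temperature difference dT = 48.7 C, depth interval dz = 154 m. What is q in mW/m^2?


q = k * dT / dz * 1000
= 3.81 * 48.7 / 154 * 1000
= 1.204851 * 1000
= 1204.8506 mW/m^2

1204.8506


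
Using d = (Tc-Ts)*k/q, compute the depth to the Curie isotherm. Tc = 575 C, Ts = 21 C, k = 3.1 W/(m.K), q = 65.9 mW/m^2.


T_Curie - T_surf = 575 - 21 = 554 C
Convert q to W/m^2: 65.9 mW/m^2 = 0.0659 W/m^2
d = 554 * 3.1 / 0.0659 = 26060.7 m

26060.7


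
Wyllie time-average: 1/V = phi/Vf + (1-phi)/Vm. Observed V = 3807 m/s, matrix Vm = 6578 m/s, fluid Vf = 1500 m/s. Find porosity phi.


1/V - 1/Vm = 1/3807 - 1/6578 = 0.00011065
1/Vf - 1/Vm = 1/1500 - 1/6578 = 0.00051464
phi = 0.00011065 / 0.00051464 = 0.215

0.215


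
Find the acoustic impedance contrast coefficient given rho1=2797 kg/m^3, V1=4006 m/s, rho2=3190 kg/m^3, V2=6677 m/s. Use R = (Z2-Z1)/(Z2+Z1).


Z1 = 2797 * 4006 = 11204782
Z2 = 3190 * 6677 = 21299630
R = (21299630 - 11204782) / (21299630 + 11204782) = 10094848 / 32504412 = 0.3106

0.3106


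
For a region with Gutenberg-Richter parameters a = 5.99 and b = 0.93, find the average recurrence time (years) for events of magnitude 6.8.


log10(N) = 5.99 - 0.93*6.8 = -0.334
N = 10^-0.334 = 0.463447
T = 1/N = 1/0.463447 = 2.1577 years

2.1577


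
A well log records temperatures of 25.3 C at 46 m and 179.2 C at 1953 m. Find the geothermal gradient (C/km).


dT = 179.2 - 25.3 = 153.9 C
dz = 1953 - 46 = 1907 m
gradient = dT/dz * 1000 = 153.9/1907 * 1000 = 80.7027 C/km

80.7027


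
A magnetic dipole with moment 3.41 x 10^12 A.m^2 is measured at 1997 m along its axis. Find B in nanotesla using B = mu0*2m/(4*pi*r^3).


m = 3.41 x 10^12 = 3410000000000 A.m^2
2m = 6820000000000 A.m^2
r^3 = 1997^3 = 7964053973
B = (4pi*10^-7) * 6820000000000 / (4*pi * 7964053973) * 1e9
= 8570264.758993 / 100079253817.48 * 1e9
= 85634.7788 nT

85634.7788


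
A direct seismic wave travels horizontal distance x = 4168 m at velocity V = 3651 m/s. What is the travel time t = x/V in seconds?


t = x / V
= 4168 / 3651
= 1.1416 s

1.1416


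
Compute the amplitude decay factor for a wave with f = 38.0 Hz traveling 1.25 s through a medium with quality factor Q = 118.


pi*f*t/Q = pi*38.0*1.25/118 = 1.264624
A/A0 = exp(-1.264624) = 0.282345

0.282345


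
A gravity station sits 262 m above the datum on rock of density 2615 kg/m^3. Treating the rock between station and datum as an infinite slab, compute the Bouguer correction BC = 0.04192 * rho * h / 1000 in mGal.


BC = 0.04192 * rho * h / 1000
= 0.04192 * 2615 * 262 / 1000
= 28.7206 mGal

28.7206


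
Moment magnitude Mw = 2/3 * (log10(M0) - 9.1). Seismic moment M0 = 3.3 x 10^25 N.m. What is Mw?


log10(M0) = log10(3.3 x 10^25) = 25.5185
Mw = 2/3 * (25.5185 - 9.1)
= 2/3 * 16.4185
= 10.95

10.95


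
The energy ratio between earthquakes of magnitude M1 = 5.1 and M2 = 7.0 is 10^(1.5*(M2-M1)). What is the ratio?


M2 - M1 = 7.0 - 5.1 = 1.9
1.5 * 1.9 = 2.85
ratio = 10^2.85 = 707.95

707.95


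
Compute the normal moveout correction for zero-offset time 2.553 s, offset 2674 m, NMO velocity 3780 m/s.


x/Vnmo = 2674/3780 = 0.707407
(x/Vnmo)^2 = 0.500425
t0^2 = 6.517809
sqrt(6.517809 + 0.500425) = 2.649195
dt = 2.649195 - 2.553 = 0.096195

0.096195


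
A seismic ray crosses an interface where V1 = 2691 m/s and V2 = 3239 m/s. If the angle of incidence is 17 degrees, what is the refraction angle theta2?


sin(theta1) = sin(17 deg) = 0.292372
sin(theta2) = V2/V1 * sin(theta1) = 3239/2691 * 0.292372 = 0.351911
theta2 = arcsin(0.351911) = 20.6042 degrees

20.6042


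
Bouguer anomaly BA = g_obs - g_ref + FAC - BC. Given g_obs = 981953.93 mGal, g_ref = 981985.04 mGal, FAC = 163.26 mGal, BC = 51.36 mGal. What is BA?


BA = g_obs - g_ref + FAC - BC
= 981953.93 - 981985.04 + 163.26 - 51.36
= 80.79 mGal

80.79


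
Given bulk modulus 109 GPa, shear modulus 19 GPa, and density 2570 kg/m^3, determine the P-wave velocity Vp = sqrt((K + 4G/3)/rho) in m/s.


First compute the effective modulus:
K + 4G/3 = 109e9 + 4*19e9/3 = 134333333333.33 Pa
Then divide by density:
134333333333.33 / 2570 = 52269779.5071 Pa/(kg/m^3)
Take the square root:
Vp = sqrt(52269779.5071) = 7229.78 m/s

7229.78


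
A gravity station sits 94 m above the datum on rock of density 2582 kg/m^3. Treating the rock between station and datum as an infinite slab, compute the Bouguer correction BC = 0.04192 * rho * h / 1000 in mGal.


BC = 0.04192 * rho * h / 1000
= 0.04192 * 2582 * 94 / 1000
= 10.1743 mGal

10.1743


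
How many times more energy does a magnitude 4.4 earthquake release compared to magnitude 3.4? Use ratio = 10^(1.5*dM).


M2 - M1 = 4.4 - 3.4 = 1.0
1.5 * 1.0 = 1.5
ratio = 10^1.5 = 31.62

31.62


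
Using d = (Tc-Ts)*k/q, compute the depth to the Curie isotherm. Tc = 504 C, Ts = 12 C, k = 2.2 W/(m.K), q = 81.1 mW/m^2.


T_Curie - T_surf = 504 - 12 = 492 C
Convert q to W/m^2: 81.1 mW/m^2 = 0.0811 W/m^2
d = 492 * 2.2 / 0.0811 = 13346.49 m

13346.49


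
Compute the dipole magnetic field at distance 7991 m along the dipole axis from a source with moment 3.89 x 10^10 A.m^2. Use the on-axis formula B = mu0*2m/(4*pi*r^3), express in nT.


m = 3.89 x 10^10 = 38900000000 A.m^2
2m = 77800000000 A.m^2
r^3 = 7991^3 = 510273943271
B = (4pi*10^-7) * 77800000000 / (4*pi * 510273943271) * 1e9
= 97766.36338 / 6412291485993.87 * 1e9
= 15.2467 nT

15.2467


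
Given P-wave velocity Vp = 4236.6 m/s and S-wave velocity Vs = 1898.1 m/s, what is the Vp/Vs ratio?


Vp/Vs = 4236.6 / 1898.1
= 2.232

2.232


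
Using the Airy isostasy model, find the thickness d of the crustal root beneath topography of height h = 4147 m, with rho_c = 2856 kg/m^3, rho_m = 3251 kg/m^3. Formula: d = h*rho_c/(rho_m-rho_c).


rho_m - rho_c = 3251 - 2856 = 395
d = 4147 * 2856 / 395
= 11843832 / 395
= 29984.38 m

29984.38


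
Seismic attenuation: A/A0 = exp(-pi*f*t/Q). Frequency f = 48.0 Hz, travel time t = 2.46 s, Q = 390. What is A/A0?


pi*f*t/Q = pi*48.0*2.46/390 = 0.951178
A/A0 = exp(-0.951178) = 0.386286

0.386286


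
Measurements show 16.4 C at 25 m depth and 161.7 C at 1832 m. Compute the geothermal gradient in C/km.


dT = 161.7 - 16.4 = 145.3 C
dz = 1832 - 25 = 1807 m
gradient = dT/dz * 1000 = 145.3/1807 * 1000 = 80.4095 C/km

80.4095


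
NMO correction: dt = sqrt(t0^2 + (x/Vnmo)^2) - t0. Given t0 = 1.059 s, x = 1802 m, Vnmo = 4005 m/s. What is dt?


x/Vnmo = 1802/4005 = 0.449938
(x/Vnmo)^2 = 0.202444
t0^2 = 1.121481
sqrt(1.121481 + 0.202444) = 1.150619
dt = 1.150619 - 1.059 = 0.091619

0.091619


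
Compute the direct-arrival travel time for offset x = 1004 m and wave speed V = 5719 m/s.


t = x / V
= 1004 / 5719
= 0.1756 s

0.1756


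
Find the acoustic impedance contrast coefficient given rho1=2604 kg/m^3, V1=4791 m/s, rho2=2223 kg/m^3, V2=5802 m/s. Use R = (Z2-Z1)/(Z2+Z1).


Z1 = 2604 * 4791 = 12475764
Z2 = 2223 * 5802 = 12897846
R = (12897846 - 12475764) / (12897846 + 12475764) = 422082 / 25373610 = 0.0166

0.0166


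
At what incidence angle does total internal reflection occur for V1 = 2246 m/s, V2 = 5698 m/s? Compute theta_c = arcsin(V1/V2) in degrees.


V1/V2 = 2246/5698 = 0.394173
theta_c = arcsin(0.394173) = 23.2144 degrees

23.2144


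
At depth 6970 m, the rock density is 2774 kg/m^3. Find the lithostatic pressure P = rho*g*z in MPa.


P = rho * g * z / 1e6
= 2774 * 9.81 * 6970 / 1e6
= 189674191.8 / 1e6
= 189.6742 MPa

189.6742


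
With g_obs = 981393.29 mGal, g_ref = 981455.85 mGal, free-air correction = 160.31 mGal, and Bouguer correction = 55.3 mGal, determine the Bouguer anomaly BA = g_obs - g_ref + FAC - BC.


BA = g_obs - g_ref + FAC - BC
= 981393.29 - 981455.85 + 160.31 - 55.3
= 42.45 mGal

42.45


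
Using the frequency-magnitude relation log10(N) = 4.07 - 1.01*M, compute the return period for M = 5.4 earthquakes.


log10(N) = 4.07 - 1.01*5.4 = -1.384
N = 10^-1.384 = 0.041305
T = 1/N = 1/0.041305 = 24.2103 years

24.2103


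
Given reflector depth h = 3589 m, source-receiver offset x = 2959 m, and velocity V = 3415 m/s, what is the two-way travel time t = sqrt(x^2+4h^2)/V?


x^2 + 4h^2 = 2959^2 + 4*3589^2 = 8755681 + 51523684 = 60279365
sqrt(60279365) = 7763.9787
t = 7763.9787 / 3415 = 2.2735 s

2.2735


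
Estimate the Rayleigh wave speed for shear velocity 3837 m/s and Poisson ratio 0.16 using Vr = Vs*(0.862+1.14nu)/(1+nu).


Numerator factor = 0.862 + 1.14*0.16 = 1.0444
Denominator = 1 + 0.16 = 1.16
Vr = 3837 * 1.0444 / 1.16 = 3454.62 m/s

3454.62


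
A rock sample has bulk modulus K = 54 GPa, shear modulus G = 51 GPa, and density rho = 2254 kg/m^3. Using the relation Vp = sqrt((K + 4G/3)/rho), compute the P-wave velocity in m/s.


First compute the effective modulus:
K + 4G/3 = 54e9 + 4*51e9/3 = 122000000000.0 Pa
Then divide by density:
122000000000.0 / 2254 = 54125998.2254 Pa/(kg/m^3)
Take the square root:
Vp = sqrt(54125998.2254) = 7357.04 m/s

7357.04


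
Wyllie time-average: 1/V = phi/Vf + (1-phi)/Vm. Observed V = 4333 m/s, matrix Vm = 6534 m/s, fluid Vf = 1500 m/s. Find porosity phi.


1/V - 1/Vm = 1/4333 - 1/6534 = 7.774e-05
1/Vf - 1/Vm = 1/1500 - 1/6534 = 0.00051362
phi = 7.774e-05 / 0.00051362 = 0.1514

0.1514


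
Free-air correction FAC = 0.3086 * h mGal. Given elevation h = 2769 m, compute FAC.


FAC = 0.3086 * h
= 0.3086 * 2769
= 854.5134 mGal

854.5134


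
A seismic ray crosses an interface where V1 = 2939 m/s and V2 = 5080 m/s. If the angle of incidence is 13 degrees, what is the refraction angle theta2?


sin(theta1) = sin(13 deg) = 0.224951
sin(theta2) = V2/V1 * sin(theta1) = 5080/2939 * 0.224951 = 0.388823
theta2 = arcsin(0.388823) = 22.8813 degrees

22.8813


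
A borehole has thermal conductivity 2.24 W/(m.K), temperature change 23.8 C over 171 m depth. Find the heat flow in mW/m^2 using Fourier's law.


q = k * dT / dz * 1000
= 2.24 * 23.8 / 171 * 1000
= 0.311766 * 1000
= 311.7661 mW/m^2

311.7661


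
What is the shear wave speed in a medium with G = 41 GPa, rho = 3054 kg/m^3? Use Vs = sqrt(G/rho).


Convert G to Pa: G = 41e9 Pa
Compute G/rho = 41e9 / 3054 = 13425016.372
Vs = sqrt(13425016.372) = 3664.02 m/s

3664.02


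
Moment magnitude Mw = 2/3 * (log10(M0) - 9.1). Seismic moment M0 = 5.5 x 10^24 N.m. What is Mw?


log10(M0) = log10(5.5 x 10^24) = 24.7404
Mw = 2/3 * (24.7404 - 9.1)
= 2/3 * 15.6404
= 10.43

10.43


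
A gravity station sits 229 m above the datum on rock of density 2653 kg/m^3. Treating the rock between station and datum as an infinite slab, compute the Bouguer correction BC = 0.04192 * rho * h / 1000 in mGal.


BC = 0.04192 * rho * h / 1000
= 0.04192 * 2653 * 229 / 1000
= 25.468 mGal

25.468


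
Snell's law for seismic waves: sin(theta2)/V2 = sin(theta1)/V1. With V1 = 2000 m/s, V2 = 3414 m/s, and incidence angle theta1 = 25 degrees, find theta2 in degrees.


sin(theta1) = sin(25 deg) = 0.422618
sin(theta2) = V2/V1 * sin(theta1) = 3414/2000 * 0.422618 = 0.721409
theta2 = arcsin(0.721409) = 46.171 degrees

46.171


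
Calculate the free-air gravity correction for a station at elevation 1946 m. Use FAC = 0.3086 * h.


FAC = 0.3086 * h
= 0.3086 * 1946
= 600.5356 mGal

600.5356


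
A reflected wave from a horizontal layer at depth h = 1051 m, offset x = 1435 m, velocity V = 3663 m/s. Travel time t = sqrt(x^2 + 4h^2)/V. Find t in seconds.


x^2 + 4h^2 = 1435^2 + 4*1051^2 = 2059225 + 4418404 = 6477629
sqrt(6477629) = 2545.1187
t = 2545.1187 / 3663 = 0.6948 s

0.6948


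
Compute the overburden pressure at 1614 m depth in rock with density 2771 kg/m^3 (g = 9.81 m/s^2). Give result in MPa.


P = rho * g * z / 1e6
= 2771 * 9.81 * 1614 / 1e6
= 43874185.14 / 1e6
= 43.8742 MPa

43.8742


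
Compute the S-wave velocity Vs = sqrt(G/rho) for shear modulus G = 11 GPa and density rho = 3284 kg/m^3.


Convert G to Pa: G = 11e9 Pa
Compute G/rho = 11e9 / 3284 = 3349573.6906
Vs = sqrt(3349573.6906) = 1830.18 m/s

1830.18


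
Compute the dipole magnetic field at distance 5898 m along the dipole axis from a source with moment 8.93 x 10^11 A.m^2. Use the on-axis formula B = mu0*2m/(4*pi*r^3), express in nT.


m = 8.93 x 10^11 = 893000000000 A.m^2
2m = 1786000000000 A.m^2
r^3 = 5898^3 = 205170210792
B = (4pi*10^-7) * 1786000000000 / (4*pi * 205170210792) * 1e9
= 2244353.791725 / 2578244907838.47 * 1e9
= 870.4967 nT

870.4967


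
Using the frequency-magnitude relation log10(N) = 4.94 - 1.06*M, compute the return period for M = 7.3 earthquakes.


log10(N) = 4.94 - 1.06*7.3 = -2.798
N = 10^-2.798 = 0.001592
T = 1/N = 1/0.001592 = 628.0584 years

628.0584


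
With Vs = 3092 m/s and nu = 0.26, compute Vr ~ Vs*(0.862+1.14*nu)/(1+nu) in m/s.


Numerator factor = 0.862 + 1.14*0.26 = 1.1584
Denominator = 1 + 0.26 = 1.26
Vr = 3092 * 1.1584 / 1.26 = 2842.68 m/s

2842.68


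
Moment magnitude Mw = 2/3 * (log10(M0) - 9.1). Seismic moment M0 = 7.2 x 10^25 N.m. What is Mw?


log10(M0) = log10(7.2 x 10^25) = 25.8573
Mw = 2/3 * (25.8573 - 9.1)
= 2/3 * 16.7573
= 11.17

11.17


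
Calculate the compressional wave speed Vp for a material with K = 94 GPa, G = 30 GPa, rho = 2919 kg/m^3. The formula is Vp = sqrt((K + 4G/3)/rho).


First compute the effective modulus:
K + 4G/3 = 94e9 + 4*30e9/3 = 134000000000.0 Pa
Then divide by density:
134000000000.0 / 2919 = 45906132.2371 Pa/(kg/m^3)
Take the square root:
Vp = sqrt(45906132.2371) = 6775.41 m/s

6775.41


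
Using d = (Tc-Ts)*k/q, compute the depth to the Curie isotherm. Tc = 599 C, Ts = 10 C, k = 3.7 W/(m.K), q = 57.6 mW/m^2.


T_Curie - T_surf = 599 - 10 = 589 C
Convert q to W/m^2: 57.6 mW/m^2 = 0.0576 W/m^2
d = 589 * 3.7 / 0.0576 = 37835.07 m

37835.07


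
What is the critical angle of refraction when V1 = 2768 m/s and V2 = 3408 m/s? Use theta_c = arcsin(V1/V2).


V1/V2 = 2768/3408 = 0.812207
theta_c = arcsin(0.812207) = 54.3121 degrees

54.3121


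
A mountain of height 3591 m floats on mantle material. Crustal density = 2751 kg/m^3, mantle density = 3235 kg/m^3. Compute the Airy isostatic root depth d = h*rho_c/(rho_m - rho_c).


rho_m - rho_c = 3235 - 2751 = 484
d = 3591 * 2751 / 484
= 9878841 / 484
= 20410.83 m

20410.83


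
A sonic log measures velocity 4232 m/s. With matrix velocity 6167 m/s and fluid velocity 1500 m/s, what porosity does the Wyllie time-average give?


1/V - 1/Vm = 1/4232 - 1/6167 = 7.414e-05
1/Vf - 1/Vm = 1/1500 - 1/6167 = 0.00050451
phi = 7.414e-05 / 0.00050451 = 0.147

0.147


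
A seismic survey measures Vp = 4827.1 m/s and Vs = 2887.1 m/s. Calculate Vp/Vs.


Vp/Vs = 4827.1 / 2887.1
= 1.672

1.672


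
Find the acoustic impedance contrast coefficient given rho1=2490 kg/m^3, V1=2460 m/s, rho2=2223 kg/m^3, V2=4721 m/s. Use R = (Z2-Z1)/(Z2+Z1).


Z1 = 2490 * 2460 = 6125400
Z2 = 2223 * 4721 = 10494783
R = (10494783 - 6125400) / (10494783 + 6125400) = 4369383 / 16620183 = 0.2629

0.2629


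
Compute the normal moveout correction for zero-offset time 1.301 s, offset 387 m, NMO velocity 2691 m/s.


x/Vnmo = 387/2691 = 0.143813
(x/Vnmo)^2 = 0.020682
t0^2 = 1.692601
sqrt(1.692601 + 0.020682) = 1.308924
dt = 1.308924 - 1.301 = 0.007924

0.007924


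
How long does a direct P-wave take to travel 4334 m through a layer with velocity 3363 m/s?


t = x / V
= 4334 / 3363
= 1.2887 s

1.2887


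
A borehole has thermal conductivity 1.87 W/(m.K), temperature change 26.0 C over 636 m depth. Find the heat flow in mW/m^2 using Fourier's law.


q = k * dT / dz * 1000
= 1.87 * 26.0 / 636 * 1000
= 0.076447 * 1000
= 76.4465 mW/m^2

76.4465


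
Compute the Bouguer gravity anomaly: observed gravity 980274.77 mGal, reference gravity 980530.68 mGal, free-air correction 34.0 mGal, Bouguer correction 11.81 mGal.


BA = g_obs - g_ref + FAC - BC
= 980274.77 - 980530.68 + 34.0 - 11.81
= -233.72 mGal

-233.72


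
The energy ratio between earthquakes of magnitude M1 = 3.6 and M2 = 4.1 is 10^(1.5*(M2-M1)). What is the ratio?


M2 - M1 = 4.1 - 3.6 = 0.5
1.5 * 0.5 = 0.75
ratio = 10^0.75 = 5.62

5.62


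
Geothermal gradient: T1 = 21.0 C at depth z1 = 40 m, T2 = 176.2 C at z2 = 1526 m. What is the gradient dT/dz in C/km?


dT = 176.2 - 21.0 = 155.2 C
dz = 1526 - 40 = 1486 m
gradient = dT/dz * 1000 = 155.2/1486 * 1000 = 104.4415 C/km

104.4415


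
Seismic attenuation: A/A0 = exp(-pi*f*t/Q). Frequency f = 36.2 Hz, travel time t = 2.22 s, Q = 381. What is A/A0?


pi*f*t/Q = pi*36.2*2.22/381 = 0.662653
A/A0 = exp(-0.662653) = 0.515482

0.515482


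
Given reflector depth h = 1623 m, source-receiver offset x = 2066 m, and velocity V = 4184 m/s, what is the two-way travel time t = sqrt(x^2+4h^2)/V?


x^2 + 4h^2 = 2066^2 + 4*1623^2 = 4268356 + 10536516 = 14804872
sqrt(14804872) = 3847.71
t = 3847.71 / 4184 = 0.9196 s

0.9196


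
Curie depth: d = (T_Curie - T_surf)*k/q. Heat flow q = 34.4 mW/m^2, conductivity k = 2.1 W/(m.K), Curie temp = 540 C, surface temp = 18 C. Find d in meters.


T_Curie - T_surf = 540 - 18 = 522 C
Convert q to W/m^2: 34.4 mW/m^2 = 0.0344 W/m^2
d = 522 * 2.1 / 0.0344 = 31866.28 m

31866.28


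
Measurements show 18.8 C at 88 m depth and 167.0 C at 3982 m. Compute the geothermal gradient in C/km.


dT = 167.0 - 18.8 = 148.2 C
dz = 3982 - 88 = 3894 m
gradient = dT/dz * 1000 = 148.2/3894 * 1000 = 38.0586 C/km

38.0586


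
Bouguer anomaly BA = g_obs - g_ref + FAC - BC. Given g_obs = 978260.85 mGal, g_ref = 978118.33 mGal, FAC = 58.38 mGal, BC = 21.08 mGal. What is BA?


BA = g_obs - g_ref + FAC - BC
= 978260.85 - 978118.33 + 58.38 - 21.08
= 179.82 mGal

179.82


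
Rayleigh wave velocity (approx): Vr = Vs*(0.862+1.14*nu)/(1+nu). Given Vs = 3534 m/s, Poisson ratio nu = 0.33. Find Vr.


Numerator factor = 0.862 + 1.14*0.33 = 1.2382
Denominator = 1 + 0.33 = 1.33
Vr = 3534 * 1.2382 / 1.33 = 3290.07 m/s

3290.07


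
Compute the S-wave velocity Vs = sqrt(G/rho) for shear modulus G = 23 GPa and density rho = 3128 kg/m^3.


Convert G to Pa: G = 23e9 Pa
Compute G/rho = 23e9 / 3128 = 7352941.1765
Vs = sqrt(7352941.1765) = 2711.63 m/s

2711.63


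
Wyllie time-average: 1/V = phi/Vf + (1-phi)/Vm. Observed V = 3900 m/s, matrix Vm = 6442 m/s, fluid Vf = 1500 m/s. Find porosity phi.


1/V - 1/Vm = 1/3900 - 1/6442 = 0.00010118
1/Vf - 1/Vm = 1/1500 - 1/6442 = 0.00051144
phi = 0.00010118 / 0.00051144 = 0.1978

0.1978


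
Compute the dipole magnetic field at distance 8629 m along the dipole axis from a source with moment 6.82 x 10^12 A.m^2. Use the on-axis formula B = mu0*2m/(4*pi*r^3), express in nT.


m = 6.82 x 10^12 = 6820000000000 A.m^2
2m = 13640000000000 A.m^2
r^3 = 8629^3 = 642512242189
B = (4pi*10^-7) * 13640000000000 / (4*pi * 642512242189) * 1e9
= 17140529.517986 / 8074046959609.87 * 1e9
= 2122.9167 nT

2122.9167


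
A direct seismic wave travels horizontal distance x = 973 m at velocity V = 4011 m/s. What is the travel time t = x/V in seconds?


t = x / V
= 973 / 4011
= 0.2426 s

0.2426


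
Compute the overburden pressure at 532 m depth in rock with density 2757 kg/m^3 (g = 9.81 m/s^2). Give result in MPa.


P = rho * g * z / 1e6
= 2757 * 9.81 * 532 / 1e6
= 14388562.44 / 1e6
= 14.3886 MPa

14.3886


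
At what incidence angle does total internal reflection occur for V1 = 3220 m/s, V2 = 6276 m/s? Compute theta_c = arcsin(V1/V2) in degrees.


V1/V2 = 3220/6276 = 0.513066
theta_c = arcsin(0.513066) = 30.8682 degrees

30.8682


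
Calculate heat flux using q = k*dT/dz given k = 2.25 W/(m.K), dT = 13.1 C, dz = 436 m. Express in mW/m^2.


q = k * dT / dz * 1000
= 2.25 * 13.1 / 436 * 1000
= 0.067603 * 1000
= 67.6032 mW/m^2

67.6032


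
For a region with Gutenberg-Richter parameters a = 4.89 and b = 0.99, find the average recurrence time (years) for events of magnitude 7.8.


log10(N) = 4.89 - 0.99*7.8 = -2.832
N = 10^-2.832 = 0.001472
T = 1/N = 1/0.001472 = 679.2036 years

679.2036


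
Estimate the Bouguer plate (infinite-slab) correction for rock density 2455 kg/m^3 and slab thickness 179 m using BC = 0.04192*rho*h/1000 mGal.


BC = 0.04192 * rho * h / 1000
= 0.04192 * 2455 * 179 / 1000
= 18.4215 mGal

18.4215
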